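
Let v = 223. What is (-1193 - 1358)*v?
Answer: -568873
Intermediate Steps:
(-1193 - 1358)*v = (-1193 - 1358)*223 = -2551*223 = -568873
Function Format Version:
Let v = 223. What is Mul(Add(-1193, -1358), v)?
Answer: -568873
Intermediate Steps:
Mul(Add(-1193, -1358), v) = Mul(Add(-1193, -1358), 223) = Mul(-2551, 223) = -568873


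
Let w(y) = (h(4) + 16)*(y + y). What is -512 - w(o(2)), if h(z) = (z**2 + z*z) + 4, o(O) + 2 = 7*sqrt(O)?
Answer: -304 - 728*sqrt(2) ≈ -1333.5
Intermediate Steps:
o(O) = -2 + 7*sqrt(O)
h(z) = 4 + 2*z**2 (h(z) = (z**2 + z**2) + 4 = 2*z**2 + 4 = 4 + 2*z**2)
w(y) = 104*y (w(y) = ((4 + 2*4**2) + 16)*(y + y) = ((4 + 2*16) + 16)*(2*y) = ((4 + 32) + 16)*(2*y) = (36 + 16)*(2*y) = 52*(2*y) = 104*y)
-512 - w(o(2)) = -512 - 104*(-2 + 7*sqrt(2)) = -512 - (-208 + 728*sqrt(2)) = -512 + (208 - 728*sqrt(2)) = -304 - 728*sqrt(2)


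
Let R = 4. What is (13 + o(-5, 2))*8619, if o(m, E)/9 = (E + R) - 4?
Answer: 267189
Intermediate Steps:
o(m, E) = 9*E (o(m, E) = 9*((E + 4) - 4) = 9*((4 + E) - 4) = 9*E)
(13 + o(-5, 2))*8619 = (13 + 9*2)*8619 = (13 + 18)*8619 = 31*8619 = 267189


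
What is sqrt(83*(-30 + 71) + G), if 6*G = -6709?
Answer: sqrt(82254)/6 ≈ 47.800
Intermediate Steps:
G = -6709/6 (G = (1/6)*(-6709) = -6709/6 ≈ -1118.2)
sqrt(83*(-30 + 71) + G) = sqrt(83*(-30 + 71) - 6709/6) = sqrt(83*41 - 6709/6) = sqrt(3403 - 6709/6) = sqrt(13709/6) = sqrt(82254)/6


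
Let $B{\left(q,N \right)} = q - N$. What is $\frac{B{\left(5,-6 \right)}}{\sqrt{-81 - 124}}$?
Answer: $- \frac{11 i \sqrt{205}}{205} \approx - 0.76827 i$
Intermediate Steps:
$\frac{B{\left(5,-6 \right)}}{\sqrt{-81 - 124}} = \frac{5 - -6}{\sqrt{-81 - 124}} = \frac{5 + 6}{\sqrt{-205}} = \frac{11}{i \sqrt{205}} = 11 \left(- \frac{i \sqrt{205}}{205}\right) = - \frac{11 i \sqrt{205}}{205}$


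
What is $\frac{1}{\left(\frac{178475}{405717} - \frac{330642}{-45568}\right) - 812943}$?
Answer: $- \frac{9243856128}{7514656992350147} \approx -1.2301 \cdot 10^{-6}$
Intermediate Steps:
$\frac{1}{\left(\frac{178475}{405717} - \frac{330642}{-45568}\right) - 812943} = \frac{1}{\left(178475 \cdot \frac{1}{405717} - - \frac{165321}{22784}\right) - 812943} = \frac{1}{\left(\frac{178475}{405717} + \frac{165321}{22784}\right) - 812943} = \frac{1}{\frac{71139914557}{9243856128} - 812943} = \frac{1}{- \frac{7514656992350147}{9243856128}} = - \frac{9243856128}{7514656992350147}$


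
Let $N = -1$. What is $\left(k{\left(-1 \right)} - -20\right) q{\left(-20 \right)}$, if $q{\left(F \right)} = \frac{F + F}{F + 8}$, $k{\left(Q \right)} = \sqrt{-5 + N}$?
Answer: $\frac{200}{3} + \frac{10 i \sqrt{6}}{3} \approx 66.667 + 8.165 i$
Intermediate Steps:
$k{\left(Q \right)} = i \sqrt{6}$ ($k{\left(Q \right)} = \sqrt{-5 - 1} = \sqrt{-6} = i \sqrt{6}$)
$q{\left(F \right)} = \frac{2 F}{8 + F}$
$\left(k{\left(-1 \right)} - -20\right) q{\left(-20 \right)} = \left(i \sqrt{6} - -20\right) 2 \left(-20\right) \frac{1}{8 - 20} = \left(i \sqrt{6} + 20\right) 2 \left(-20\right) \frac{1}{-12} = \left(20 + i \sqrt{6}\right) 2 \left(-20\right) \left(- \frac{1}{12}\right) = \left(20 + i \sqrt{6}\right) \frac{10}{3} = \frac{200}{3} + \frac{10 i \sqrt{6}}{3}$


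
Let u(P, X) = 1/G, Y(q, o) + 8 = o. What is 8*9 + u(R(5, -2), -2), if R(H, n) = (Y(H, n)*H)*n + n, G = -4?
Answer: 287/4 ≈ 71.750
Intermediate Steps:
Y(q, o) = -8 + o
R(H, n) = n + H*n*(-8 + n) (R(H, n) = ((-8 + n)*H)*n + n = (H*(-8 + n))*n + n = H*n*(-8 + n) + n = n + H*n*(-8 + n))
u(P, X) = -¼ (u(P, X) = 1/(-4) = -¼)
8*9 + u(R(5, -2), -2) = 8*9 - ¼ = 72 - ¼ = 287/4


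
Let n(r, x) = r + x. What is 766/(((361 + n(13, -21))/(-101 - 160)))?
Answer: -199926/353 ≈ -566.36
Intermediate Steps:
766/(((361 + n(13, -21))/(-101 - 160))) = 766/(((361 + (13 - 21))/(-101 - 160))) = 766/(((361 - 8)/(-261))) = 766/((353*(-1/261))) = 766/(-353/261) = 766*(-261/353) = -199926/353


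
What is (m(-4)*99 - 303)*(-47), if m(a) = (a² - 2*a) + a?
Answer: -78819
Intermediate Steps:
m(a) = a² - a
(m(-4)*99 - 303)*(-47) = (-4*(-1 - 4)*99 - 303)*(-47) = (-4*(-5)*99 - 303)*(-47) = (20*99 - 303)*(-47) = (1980 - 303)*(-47) = 1677*(-47) = -78819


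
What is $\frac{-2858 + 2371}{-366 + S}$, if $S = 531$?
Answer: $- \frac{487}{165} \approx -2.9515$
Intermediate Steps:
$\frac{-2858 + 2371}{-366 + S} = \frac{-2858 + 2371}{-366 + 531} = - \frac{487}{165}$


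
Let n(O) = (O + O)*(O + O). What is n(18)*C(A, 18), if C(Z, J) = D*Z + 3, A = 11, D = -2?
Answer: -24624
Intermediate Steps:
C(Z, J) = 3 - 2*Z (C(Z, J) = -2*Z + 3 = 3 - 2*Z)
n(O) = 4*O² (n(O) = (2*O)*(2*O) = 4*O²)
n(18)*C(A, 18) = (4*18²)*(3 - 2*11) = (4*324)*(3 - 22) = 1296*(-19) = -24624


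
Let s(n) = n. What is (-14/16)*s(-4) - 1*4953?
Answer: -9899/2 ≈ -4949.5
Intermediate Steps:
(-14/16)*s(-4) - 1*4953 = -14/16*(-4) - 1*4953 = -14*1/16*(-4) - 4953 = -7/8*(-4) - 4953 = 7/2 - 4953 = -9899/2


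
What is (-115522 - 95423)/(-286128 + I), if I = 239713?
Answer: 42189/9283 ≈ 4.5448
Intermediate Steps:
(-115522 - 95423)/(-286128 + I) = (-115522 - 95423)/(-286128 + 239713) = -210945/(-46415) = -210945*(-1/46415) = 42189/9283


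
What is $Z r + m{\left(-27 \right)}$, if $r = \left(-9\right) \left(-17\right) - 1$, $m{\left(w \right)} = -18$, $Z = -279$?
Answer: $-42426$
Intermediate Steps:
$r = 152$ ($r = 153 - 1 = 152$)
$Z r + m{\left(-27 \right)} = \left(-279\right) 152 - 18 = -42408 - 18 = -42426$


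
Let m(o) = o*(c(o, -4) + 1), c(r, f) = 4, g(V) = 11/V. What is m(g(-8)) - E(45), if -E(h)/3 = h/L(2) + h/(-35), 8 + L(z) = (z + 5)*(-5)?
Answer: -33403/2408 ≈ -13.872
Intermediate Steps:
L(z) = -33 - 5*z (L(z) = -8 + (z + 5)*(-5) = -8 + (5 + z)*(-5) = -8 + (-25 - 5*z) = -33 - 5*z)
E(h) = 234*h/1505 (E(h) = -3*(h/(-33 - 5*2) + h/(-35)) = -3*(h/(-33 - 10) + h*(-1/35)) = -3*(h/(-43) - h/35) = -3*(h*(-1/43) - h/35) = -3*(-h/43 - h/35) = -(-234)*h/1505 = 234*h/1505)
m(o) = 5*o (m(o) = o*(4 + 1) = o*5 = 5*o)
m(g(-8)) - E(45) = 5*(11/(-8)) - 234*45/1505 = 5*(11*(-⅛)) - 1*2106/301 = 5*(-11/8) - 2106/301 = -55/8 - 2106/301 = -33403/2408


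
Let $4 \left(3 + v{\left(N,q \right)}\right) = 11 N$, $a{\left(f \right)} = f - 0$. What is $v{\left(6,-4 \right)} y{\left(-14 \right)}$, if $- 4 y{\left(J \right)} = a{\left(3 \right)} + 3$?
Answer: $- \frac{81}{4} \approx -20.25$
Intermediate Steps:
$a{\left(f \right)} = f$ ($a{\left(f \right)} = f + 0 = f$)
$v{\left(N,q \right)} = -3 + \frac{11 N}{4}$
$y{\left(J \right)} = - \frac{3}{2}$ ($y{\left(J \right)} = - \frac{3 + 3}{4} = \left(- \frac{1}{4}\right) 6 = - \frac{3}{2}$)
$v{\left(6,-4 \right)} y{\left(-14 \right)} = \left(-3 + \frac{11}{4} \cdot 6\right) \left(- \frac{3}{2}\right) = \left(-3 + \frac{33}{2}\right) \left(- \frac{3}{2}\right) = \frac{27}{2} \left(- \frac{3}{2}\right) = - \frac{81}{4}$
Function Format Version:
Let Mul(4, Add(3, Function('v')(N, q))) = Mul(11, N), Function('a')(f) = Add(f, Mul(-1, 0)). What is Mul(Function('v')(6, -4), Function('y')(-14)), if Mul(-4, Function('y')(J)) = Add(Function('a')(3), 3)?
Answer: Rational(-81, 4) ≈ -20.250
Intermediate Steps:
Function('a')(f) = f (Function('a')(f) = Add(f, 0) = f)
Function('v')(N, q) = Add(-3, Mul(Rational(11, 4), N)) (Function('v')(N, q) = Add(-3, Mul(Rational(1, 4), Mul(11, N))) = Add(-3, Mul(Rational(11, 4), N)))
Function('y')(J) = Rational(-3, 2) (Function('y')(J) = Mul(Rational(-1, 4), Add(3, 3)) = Mul(Rational(-1, 4), 6) = Rational(-3, 2))
Mul(Function('v')(6, -4), Function('y')(-14)) = Mul(Add(-3, Mul(Rational(11, 4), 6)), Rational(-3, 2)) = Mul(Add(-3, Rational(33, 2)), Rational(-3, 2)) = Mul(Rational(27, 2), Rational(-3, 2)) = Rational(-81, 4)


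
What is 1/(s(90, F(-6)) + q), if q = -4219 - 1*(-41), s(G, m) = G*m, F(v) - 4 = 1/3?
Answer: -1/3788 ≈ -0.00026399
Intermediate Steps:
F(v) = 13/3 (F(v) = 4 + 1/3 = 13/3)
q = -4178 (q = -4219 + 41 = -4178)
1/(s(90, F(-6)) + q) = 1/(90*(13/3) - 4178) = 1/(390 - 4178) = 1/(-3788) = -1/3788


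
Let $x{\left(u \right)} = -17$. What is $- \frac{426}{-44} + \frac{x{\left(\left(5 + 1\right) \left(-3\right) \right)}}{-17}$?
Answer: $\frac{235}{22} \approx 10.682$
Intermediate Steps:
$- \frac{426}{-44} + \frac{x{\left(\left(5 + 1\right) \left(-3\right) \right)}}{-17} = - \frac{426}{-44} - \frac{17}{-17} = \left(-426\right) \left(- \frac{1}{44}\right) - -1 = \frac{213}{22} + 1 = \frac{235}{22}$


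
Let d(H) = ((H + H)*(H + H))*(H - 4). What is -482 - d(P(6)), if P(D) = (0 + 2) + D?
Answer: -1506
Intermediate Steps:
P(D) = 2 + D
d(H) = 4*H²*(-4 + H) (d(H) = ((2*H)*(2*H))*(-4 + H) = (4*H²)*(-4 + H) = 4*H²*(-4 + H))
-482 - d(P(6)) = -482 - 4*(2 + 6)²*(-4 + (2 + 6)) = -482 - 4*8²*(-4 + 8) = -482 - 4*64*4 = -482 - 1*1024 = -482 - 1024 = -1506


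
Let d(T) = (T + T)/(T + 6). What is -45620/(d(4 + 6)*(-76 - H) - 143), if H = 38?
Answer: 91240/571 ≈ 159.79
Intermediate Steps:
d(T) = 2*T/(6 + T) (d(T) = (2*T)/(6 + T) = 2*T/(6 + T))
-45620/(d(4 + 6)*(-76 - H) - 143) = -45620/((2*(4 + 6)/(6 + (4 + 6)))*(-76 - 1*38) - 143) = -45620/((2*10/(6 + 10))*(-76 - 38) - 143) = -45620/((2*10/16)*(-114) - 143) = -45620/((2*10*(1/16))*(-114) - 143) = -45620/((5/4)*(-114) - 143) = -45620/(-285/2 - 143) = -45620/(-571/2) = -45620*(-2/571) = 91240/571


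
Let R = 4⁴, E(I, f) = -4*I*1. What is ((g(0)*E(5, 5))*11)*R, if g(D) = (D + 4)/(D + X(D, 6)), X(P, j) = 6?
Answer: -112640/3 ≈ -37547.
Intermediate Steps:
E(I, f) = -4*I
g(D) = (4 + D)/(6 + D) (g(D) = (D + 4)/(D + 6) = (4 + D)/(6 + D))
R = 256
((g(0)*E(5, 5))*11)*R = ((((4 + 0)/(6 + 0))*(-4*5))*11)*256 = (((4/6)*(-20))*11)*256 = ((((⅙)*4)*(-20))*11)*256 = (((⅔)*(-20))*11)*256 = -40/3*11*256 = -440/3*256 = -112640/3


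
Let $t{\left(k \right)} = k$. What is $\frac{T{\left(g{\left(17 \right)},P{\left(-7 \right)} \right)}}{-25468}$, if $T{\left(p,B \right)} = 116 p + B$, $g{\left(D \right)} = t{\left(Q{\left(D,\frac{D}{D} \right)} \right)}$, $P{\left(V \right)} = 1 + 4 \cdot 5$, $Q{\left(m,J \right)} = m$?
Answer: $- \frac{1993}{25468} \approx -0.078255$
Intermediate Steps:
$P{\left(V \right)} = 21$ ($P{\left(V \right)} = 1 + 20 = 21$)
$g{\left(D \right)} = D$
$T{\left(p,B \right)} = B + 116 p$
$\frac{T{\left(g{\left(17 \right)},P{\left(-7 \right)} \right)}}{-25468} = \frac{21 + 116 \cdot 17}{-25468} = \left(21 + 1972\right) \left(- \frac{1}{25468}\right) = 1993 \left(- \frac{1}{25468}\right) = - \frac{1993}{25468}$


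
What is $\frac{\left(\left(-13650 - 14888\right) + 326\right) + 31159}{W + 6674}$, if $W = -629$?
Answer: $\frac{2947}{6045} \approx 0.48751$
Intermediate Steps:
$\frac{\left(\left(-13650 - 14888\right) + 326\right) + 31159}{W + 6674} = \frac{\left(\left(-13650 - 14888\right) + 326\right) + 31159}{-629 + 6674} = \frac{\left(-28538 + 326\right) + 31159}{6045} = \left(-28212 + 31159\right) \frac{1}{6045} = 2947 \cdot \frac{1}{6045} = \frac{2947}{6045}$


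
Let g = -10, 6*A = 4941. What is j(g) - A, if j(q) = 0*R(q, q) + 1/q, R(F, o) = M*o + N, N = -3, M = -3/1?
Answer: -4118/5 ≈ -823.60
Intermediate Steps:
A = 1647/2 (A = (⅙)*4941 = 1647/2 ≈ 823.50)
M = -3 (M = -3*1 = -3)
R(F, o) = -3 - 3*o (R(F, o) = -3*o - 3 = -3 - 3*o)
j(q) = 1/q (j(q) = 0*(-3 - 3*q) + 1/q = 0 + 1/q = 1/q)
j(g) - A = 1/(-10) - 1*1647/2 = -⅒ - 1647/2 = -4118/5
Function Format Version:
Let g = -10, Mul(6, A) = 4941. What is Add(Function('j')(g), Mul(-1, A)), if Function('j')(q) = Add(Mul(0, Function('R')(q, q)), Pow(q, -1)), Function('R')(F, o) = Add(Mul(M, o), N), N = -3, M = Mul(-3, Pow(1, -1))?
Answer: Rational(-4118, 5) ≈ -823.60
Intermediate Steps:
A = Rational(1647, 2) (A = Mul(Rational(1, 6), 4941) = Rational(1647, 2) ≈ 823.50)
M = -3 (M = Mul(-3, 1) = -3)
Function('R')(F, o) = Add(-3, Mul(-3, o)) (Function('R')(F, o) = Add(Mul(-3, o), -3) = Add(-3, Mul(-3, o)))
Function('j')(q) = Pow(q, -1) (Function('j')(q) = Add(Mul(0, Add(-3, Mul(-3, q))), Pow(q, -1)) = Add(0, Pow(q, -1)) = Pow(q, -1))
Add(Function('j')(g), Mul(-1, A)) = Add(Pow(-10, -1), Mul(-1, Rational(1647, 2))) = Add(Rational(-1, 10), Rational(-1647, 2)) = Rational(-4118, 5)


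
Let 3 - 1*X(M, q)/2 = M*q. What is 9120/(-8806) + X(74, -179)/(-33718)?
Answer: -135212387/74230177 ≈ -1.8215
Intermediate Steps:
X(M, q) = 6 - 2*M*q
9120/(-8806) + X(74, -179)/(-33718) = 9120/(-8806) + (6 - 2*74*(-179))/(-33718) = 9120*(-1/8806) + (6 + 26492)*(-1/33718) = -4560/4403 + 26498*(-1/33718) = -4560/4403 - 13249/16859 = -135212387/74230177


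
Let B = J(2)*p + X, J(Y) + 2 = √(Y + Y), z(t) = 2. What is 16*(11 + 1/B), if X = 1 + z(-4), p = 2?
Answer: 544/3 ≈ 181.33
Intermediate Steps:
J(Y) = -2 + √2*√Y (J(Y) = -2 + √(Y + Y) = -2 + √(2*Y) = -2 + √2*√Y)
X = 3 (X = 1 + 2 = 3)
B = 3 (B = (-2 + √2*√2)*2 + 3 = (-2 + 2)*2 + 3 = 0*2 + 3 = 0 + 3 = 3)
16*(11 + 1/B) = 16*(11 + 1/3) = 16*(11 + ⅓) = 16*(34/3) = 544/3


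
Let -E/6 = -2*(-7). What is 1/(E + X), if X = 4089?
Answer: 1/4005 ≈ 0.00024969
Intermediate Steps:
E = -84 (E = -(-12)*(-7) = -6*14 = -84)
1/(E + X) = 1/(-84 + 4089) = 1/4005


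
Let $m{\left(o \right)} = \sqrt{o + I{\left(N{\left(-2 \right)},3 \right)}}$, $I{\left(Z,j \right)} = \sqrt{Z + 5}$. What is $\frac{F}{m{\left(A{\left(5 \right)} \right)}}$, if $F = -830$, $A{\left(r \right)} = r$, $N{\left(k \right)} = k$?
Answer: $- \frac{830}{\sqrt{5 + \sqrt{3}}} \approx -319.89$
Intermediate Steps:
$I{\left(Z,j \right)} = \sqrt{5 + Z}$
$m{\left(o \right)} = \sqrt{o + \sqrt{3}}$ ($m{\left(o \right)} = \sqrt{o + \sqrt{5 - 2}} = \sqrt{o + \sqrt{3}}$)
$\frac{F}{m{\left(A{\left(5 \right)} \right)}} = - \frac{830}{\sqrt{5 + \sqrt{3}}}$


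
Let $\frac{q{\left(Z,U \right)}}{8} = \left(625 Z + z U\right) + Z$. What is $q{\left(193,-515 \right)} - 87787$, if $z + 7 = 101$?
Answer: $491477$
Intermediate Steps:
$z = 94$ ($z = -7 + 101 = 94$)
$q{\left(Z,U \right)} = 752 U + 5008 Z$ ($q{\left(Z,U \right)} = 8 \left(\left(625 Z + 94 U\right) + Z\right) = 8 \left(\left(94 U + 625 Z\right) + Z\right) = 8 \left(94 U + 626 Z\right) = 752 U + 5008 Z$)
$q{\left(193,-515 \right)} - 87787 = \left(752 \left(-515\right) + 5008 \cdot 193\right) - 87787 = \left(-387280 + 966544\right) - 87787 = 579264 - 87787 = 491477$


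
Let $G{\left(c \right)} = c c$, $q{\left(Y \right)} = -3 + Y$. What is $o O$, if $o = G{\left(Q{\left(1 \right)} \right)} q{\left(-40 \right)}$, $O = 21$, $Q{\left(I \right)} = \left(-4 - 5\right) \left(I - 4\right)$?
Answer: $-658287$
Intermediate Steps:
$Q{\left(I \right)} = 36 - 9 I$ ($Q{\left(I \right)} = - 9 \left(-4 + I\right) = 36 - 9 I$)
$G{\left(c \right)} = c^{2}$
$o = -31347$ ($o = \left(36 - 9\right)^{2} \left(-3 - 40\right) = \left(36 - 9\right)^{2} \left(-43\right) = 27^{2} \left(-43\right) = 729 \left(-43\right) = -31347$)
$o O = \left(-31347\right) 21 = -658287$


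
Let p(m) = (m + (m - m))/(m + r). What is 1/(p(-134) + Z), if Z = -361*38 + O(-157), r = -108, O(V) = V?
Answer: -121/1678808 ≈ -7.2075e-5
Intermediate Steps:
p(m) = m/(-108 + m) (p(m) = (m + (m - m))/(m - 108) = (m + 0)/(-108 + m) = m/(-108 + m))
Z = -13875 (Z = -361*38 - 157 = -13718 - 157 = -13875)
1/(p(-134) + Z) = 1/(-134/(-108 - 134) - 13875) = 1/(-134/(-242) - 13875) = 1/(-134*(-1/242) - 13875) = 1/(67/121 - 13875) = 1/(-1678808/121) = -121/1678808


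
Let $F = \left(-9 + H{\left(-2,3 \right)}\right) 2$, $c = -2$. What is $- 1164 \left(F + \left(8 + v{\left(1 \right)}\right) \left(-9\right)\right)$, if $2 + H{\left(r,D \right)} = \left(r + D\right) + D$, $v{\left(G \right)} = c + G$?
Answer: $89628$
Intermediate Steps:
$v{\left(G \right)} = -2 + G$
$H{\left(r,D \right)} = -2 + r + 2 D$ ($H{\left(r,D \right)} = -2 + \left(\left(r + D\right) + D\right) = -2 + \left(\left(D + r\right) + D\right) = -2 + \left(r + 2 D\right) = -2 + r + 2 D$)
$F = -14$ ($F = \left(-9 - -2\right) 2 = \left(-9 + 2\right) 2 = \left(-7\right) 2 = -14$)
$- 1164 \left(F + \left(8 + v{\left(1 \right)}\right) \left(-9\right)\right) = - 1164 \left(-14 + \left(8 + \left(-2 + 1\right)\right) \left(-9\right)\right) = - 1164 \left(-14 + \left(8 - 1\right) \left(-9\right)\right) = - 1164 \left(-14 + 7 \left(-9\right)\right) = - 1164 \left(-14 - 63\right) = \left(-1164\right) \left(-77\right) = 89628$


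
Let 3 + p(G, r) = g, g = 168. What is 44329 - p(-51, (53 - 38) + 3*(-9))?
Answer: 44164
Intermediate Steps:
p(G, r) = 165 (p(G, r) = -3 + 168 = 165)
44329 - p(-51, (53 - 38) + 3*(-9)) = 44329 - 1*165 = 44329 - 165 = 44164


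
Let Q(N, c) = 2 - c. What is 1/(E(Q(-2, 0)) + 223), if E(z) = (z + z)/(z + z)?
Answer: 1/224 ≈ 0.0044643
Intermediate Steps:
E(z) = 1 (E(z) = (2*z)/((2*z)) = (2*z)*(1/(2*z)) = 1)
1/(E(Q(-2, 0)) + 223) = 1/(1 + 223) = 1/224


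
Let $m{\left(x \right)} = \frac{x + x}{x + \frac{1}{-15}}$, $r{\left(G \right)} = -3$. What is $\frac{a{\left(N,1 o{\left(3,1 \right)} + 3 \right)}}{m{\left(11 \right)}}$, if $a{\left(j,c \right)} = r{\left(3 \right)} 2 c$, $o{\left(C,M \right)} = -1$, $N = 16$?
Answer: $- \frac{328}{55} \approx -5.9636$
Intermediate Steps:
$m{\left(x \right)} = \frac{2 x}{- \frac{1}{15} + x}$ ($m{\left(x \right)} = \frac{2 x}{x - \frac{1}{15}} = \frac{2 x}{- \frac{1}{15} + x}$)
$a{\left(j,c \right)} = - 6 c$ ($a{\left(j,c \right)} = - 3 \cdot 2 c = - 6 c$)
$\frac{a{\left(N,1 o{\left(3,1 \right)} + 3 \right)}}{m{\left(11 \right)}} = \frac{\left(-6\right) \left(1 \left(-1\right) + 3\right)}{30 \cdot 11 \frac{1}{-1 + 15 \cdot 11}} = \frac{\left(-6\right) \left(-1 + 3\right)}{30 \cdot 11 \frac{1}{-1 + 165}} = \frac{\left(-6\right) 2}{30 \cdot 11 \cdot \frac{1}{164}} = - \frac{12}{30 \cdot 11 \cdot \frac{1}{164}} = - \frac{12}{\frac{165}{82}} = \left(-12\right) \frac{82}{165} = - \frac{328}{55}$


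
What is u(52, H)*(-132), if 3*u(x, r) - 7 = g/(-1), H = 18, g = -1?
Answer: -352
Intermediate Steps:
u(x, r) = 8/3 (u(x, r) = 7/3 + (-1/(-1))/3 = 7/3 + (-1*(-1))/3 = 7/3 + (⅓)*1 = 7/3 + ⅓ = 8/3)
u(52, H)*(-132) = (8/3)*(-132) = -352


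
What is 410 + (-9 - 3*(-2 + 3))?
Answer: 398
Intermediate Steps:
410 + (-9 - 3*(-2 + 3)) = 410 + (-9 - 3) = 410 - 12 = 398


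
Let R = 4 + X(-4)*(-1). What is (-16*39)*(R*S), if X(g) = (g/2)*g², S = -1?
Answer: 22464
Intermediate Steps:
X(g) = g³/2 (X(g) = (g*(½))*g² = (g/2)*g² = g³/2)
R = 36 (R = 4 + ((½)*(-4)³)*(-1) = 4 + ((½)*(-64))*(-1) = 4 - 32*(-1) = 4 + 32 = 36)
(-16*39)*(R*S) = (-16*39)*(36*(-1)) = -624*(-36) = 22464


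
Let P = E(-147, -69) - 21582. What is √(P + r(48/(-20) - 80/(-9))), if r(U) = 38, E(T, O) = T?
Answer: I*√21691 ≈ 147.28*I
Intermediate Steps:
P = -21729 (P = -147 - 21582 = -21729)
√(P + r(48/(-20) - 80/(-9))) = √(-21729 + 38) = √(-21691) = I*√21691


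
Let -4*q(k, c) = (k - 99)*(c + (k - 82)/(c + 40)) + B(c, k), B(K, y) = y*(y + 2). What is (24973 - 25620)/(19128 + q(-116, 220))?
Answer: -67288/2871031 ≈ -0.023437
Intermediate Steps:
B(K, y) = y*(2 + y)
q(k, c) = -k*(2 + k)/4 - (-99 + k)*(c + (-82 + k)/(40 + c))/4 (q(k, c) = -((k - 99)*(c + (k - 82)/(c + 40)) + k*(2 + k))/4 = -((-99 + k)*(c + (-82 + k)/(40 + c)) + k*(2 + k))/4 = -(k*(2 + k) + (-99 + k)*(c + (-82 + k)/(40 + c)))/4 = -k*(2 + k)/4 - (-99 + k)*(c + (-82 + k)/(40 + c))/4)
(24973 - 25620)/(19128 + q(-116, 220)) = (24973 - 25620)/(19128 + (-8118 - 41*(-116)² + 99*220² + 101*(-116) + 3960*220 - 1*220*(-116)² - 1*(-116)*220² - 42*220*(-116))/(4*(40 + 220))) = -647/(19128 + (¼)*(-8118 - 41*13456 + 99*48400 - 11716 + 871200 - 1*220*13456 - 1*(-116)*48400 + 1071840)/260) = -647/(19128 + (¼)*(1/260)*(-8118 - 551696 + 4791600 - 11716 + 871200 - 2960320 + 5614400 + 1071840)) = -647/(19128 + (¼)*(1/260)*8817190) = -647/(19128 + 881719/104) = -647/2871031/104 = -647*104/2871031 = -67288/2871031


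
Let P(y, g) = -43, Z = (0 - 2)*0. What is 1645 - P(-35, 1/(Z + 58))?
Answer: 1688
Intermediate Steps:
Z = 0 (Z = -2*0 = 0)
1645 - P(-35, 1/(Z + 58)) = 1645 - 1*(-43) = 1645 + 43 = 1688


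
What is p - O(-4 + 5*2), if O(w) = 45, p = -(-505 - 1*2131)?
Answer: 2591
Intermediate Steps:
p = 2636 (p = -(-505 - 2131) = -1*(-2636) = 2636)
p - O(-4 + 5*2) = 2636 - 1*45 = 2636 - 45 = 2591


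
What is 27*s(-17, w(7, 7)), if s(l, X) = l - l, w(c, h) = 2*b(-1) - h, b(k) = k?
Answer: 0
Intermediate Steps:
w(c, h) = -2 - h (w(c, h) = 2*(-1) - h = -2 - h)
s(l, X) = 0
27*s(-17, w(7, 7)) = 27*0 = 0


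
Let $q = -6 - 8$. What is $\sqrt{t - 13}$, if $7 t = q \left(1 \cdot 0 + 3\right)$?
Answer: $i \sqrt{19} \approx 4.3589 i$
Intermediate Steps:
$q = -14$ ($q = -6 - 8 = -14$)
$t = -6$ ($t = \frac{\left(-14\right) \left(1 \cdot 0 + 3\right)}{7} = \frac{\left(-14\right) \left(0 + 3\right)}{7} = \frac{\left(-14\right) 3}{7} = \frac{1}{7} \left(-42\right) = -6$)
$\sqrt{t - 13} = \sqrt{-6 - 13} = \sqrt{-19} = i \sqrt{19}$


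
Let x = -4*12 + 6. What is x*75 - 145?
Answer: -3295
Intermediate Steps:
x = -42 (x = -48 + 6 = -42)
x*75 - 145 = -42*75 - 145 = -3150 - 145 = -3295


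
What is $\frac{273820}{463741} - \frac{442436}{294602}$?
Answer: $- \frac{62253896718}{68309513041} \approx -0.91135$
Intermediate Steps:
$\frac{273820}{463741} - \frac{442436}{294602} = 273820 \cdot \frac{1}{463741} - \frac{221218}{147301} = \frac{273820}{463741} - \frac{221218}{147301} = - \frac{62253896718}{68309513041}$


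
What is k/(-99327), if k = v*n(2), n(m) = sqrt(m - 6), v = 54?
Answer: -36*I/33109 ≈ -0.0010873*I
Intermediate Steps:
n(m) = sqrt(-6 + m)
k = 108*I (k = 54*sqrt(-6 + 2) = 54*sqrt(-4) = 54*(2*I) = 108*I ≈ 108.0*I)
k/(-99327) = (108*I)/(-99327) = (108*I)*(-1/99327) = -36*I/33109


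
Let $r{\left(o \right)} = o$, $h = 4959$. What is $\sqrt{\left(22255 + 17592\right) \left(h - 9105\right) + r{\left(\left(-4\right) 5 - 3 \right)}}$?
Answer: $i \sqrt{165205685} \approx 12853.0 i$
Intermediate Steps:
$\sqrt{\left(22255 + 17592\right) \left(h - 9105\right) + r{\left(\left(-4\right) 5 - 3 \right)}} = \sqrt{\left(22255 + 17592\right) \left(4959 - 9105\right) - 23} = \sqrt{39847 \left(-4146\right) - 23} = \sqrt{-165205662 - 23} = \sqrt{-165205685} = i \sqrt{165205685}$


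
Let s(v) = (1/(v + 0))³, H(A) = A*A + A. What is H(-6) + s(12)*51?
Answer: 17297/576 ≈ 30.030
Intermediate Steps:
H(A) = A + A² (H(A) = A² + A = A + A²)
s(v) = v⁻³ (s(v) = (1/v)³ = v⁻³)
H(-6) + s(12)*51 = -6*(1 - 6) + 51/12³ = -6*(-5) + (1/1728)*51 = 30 + 17/576 = 17297/576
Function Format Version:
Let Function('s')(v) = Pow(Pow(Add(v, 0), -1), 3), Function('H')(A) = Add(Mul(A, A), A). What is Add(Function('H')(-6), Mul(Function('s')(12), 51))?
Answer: Rational(17297, 576) ≈ 30.030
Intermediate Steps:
Function('H')(A) = Add(A, Pow(A, 2)) (Function('H')(A) = Add(Pow(A, 2), A) = Add(A, Pow(A, 2)))
Function('s')(v) = Pow(v, -3) (Function('s')(v) = Pow(Pow(v, -1), 3) = Pow(v, -3))
Add(Function('H')(-6), Mul(Function('s')(12), 51)) = Add(Mul(-6, Add(1, -6)), Mul(Pow(12, -3), 51)) = Add(Mul(-6, -5), Mul(Rational(1, 1728), 51)) = Add(30, Rational(17, 576)) = Rational(17297, 576)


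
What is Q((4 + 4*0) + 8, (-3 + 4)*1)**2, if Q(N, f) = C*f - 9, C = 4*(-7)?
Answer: 1369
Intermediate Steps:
C = -28
Q(N, f) = -9 - 28*f (Q(N, f) = -28*f - 9 = -9 - 28*f)
Q((4 + 4*0) + 8, (-3 + 4)*1)**2 = (-9 - 28*(-3 + 4))**2 = (-9 - 28)**2 = (-37)**2 = 1369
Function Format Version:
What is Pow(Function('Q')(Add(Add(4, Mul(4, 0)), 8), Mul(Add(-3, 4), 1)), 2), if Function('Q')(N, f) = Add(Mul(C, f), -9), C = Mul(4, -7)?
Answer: 1369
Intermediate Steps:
C = -28
Function('Q')(N, f) = Add(-9, Mul(-28, f)) (Function('Q')(N, f) = Add(Mul(-28, f), -9) = Add(-9, Mul(-28, f)))
Pow(Function('Q')(Add(Add(4, Mul(4, 0)), 8), Mul(Add(-3, 4), 1)), 2) = Pow(Add(-9, Mul(-28, Mul(Add(-3, 4), 1))), 2) = Pow(Add(-9, Mul(-28, Mul(1, 1))), 2) = Pow(Add(-9, Mul(-28, 1)), 2) = Pow(Add(-9, -28), 2) = Pow(-37, 2) = 1369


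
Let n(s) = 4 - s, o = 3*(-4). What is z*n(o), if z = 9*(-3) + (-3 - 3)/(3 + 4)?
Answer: -3120/7 ≈ -445.71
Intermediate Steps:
o = -12
z = -195/7 (z = -27 - 6/7 = -195/7 ≈ -27.857)
z*n(o) = -195*(4 - 1*(-12))/7 = -195*(4 + 12)/7 = -195/7*16 = -3120/7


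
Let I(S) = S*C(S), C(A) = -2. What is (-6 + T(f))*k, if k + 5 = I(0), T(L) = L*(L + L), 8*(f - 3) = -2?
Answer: -365/8 ≈ -45.625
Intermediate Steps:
f = 11/4 (f = 3 + (⅛)*(-2) = 3 - ¼ = 11/4 ≈ 2.7500)
I(S) = -2*S (I(S) = S*(-2) = -2*S)
T(L) = 2*L² (T(L) = L*(2*L) = 2*L²)
k = -5 (k = -5 - 2*0 = -5 + 0 = -5)
(-6 + T(f))*k = (-6 + 2*(11/4)²)*(-5) = (-6 + 2*(121/16))*(-5) = (-6 + 121/8)*(-5) = (73/8)*(-5) = -365/8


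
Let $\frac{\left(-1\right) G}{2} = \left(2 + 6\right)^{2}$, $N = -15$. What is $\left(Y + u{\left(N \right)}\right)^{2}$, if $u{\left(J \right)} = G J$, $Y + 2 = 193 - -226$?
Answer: $5461569$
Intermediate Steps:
$G = -128$ ($G = - 2 \left(2 + 6\right)^{2} = - 2 \cdot 8^{2} = \left(-2\right) 64 = -128$)
$Y = 417$ ($Y = -2 + \left(193 - -226\right) = -2 + \left(193 + 226\right) = -2 + 419 = 417$)
$u{\left(J \right)} = - 128 J$
$\left(Y + u{\left(N \right)}\right)^{2} = \left(417 - -1920\right)^{2} = \left(417 + 1920\right)^{2} = 2337^{2} = 5461569$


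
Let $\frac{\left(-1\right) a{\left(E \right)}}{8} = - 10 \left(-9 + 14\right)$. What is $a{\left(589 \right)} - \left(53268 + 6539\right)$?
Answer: $-59407$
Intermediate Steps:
$a{\left(E \right)} = 400$ ($a{\left(E \right)} = - 8 \left(- 10 \left(-9 + 14\right)\right) = - 8 \left(\left(-10\right) 5\right) = \left(-8\right) \left(-50\right) = 400$)
$a{\left(589 \right)} - \left(53268 + 6539\right) = 400 - \left(53268 + 6539\right) = 400 - 59807 = -59407$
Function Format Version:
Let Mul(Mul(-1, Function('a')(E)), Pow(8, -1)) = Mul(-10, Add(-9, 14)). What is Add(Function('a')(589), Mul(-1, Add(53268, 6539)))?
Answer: -59407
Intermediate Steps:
Function('a')(E) = 400 (Function('a')(E) = Mul(-8, Mul(-10, Add(-9, 14))) = Mul(-8, Mul(-10, 5)) = Mul(-8, -50) = 400)
Add(Function('a')(589), Mul(-1, Add(53268, 6539))) = Add(400, Mul(-1, Add(53268, 6539))) = Add(400, Mul(-1, 59807)) = Add(400, -59807) = -59407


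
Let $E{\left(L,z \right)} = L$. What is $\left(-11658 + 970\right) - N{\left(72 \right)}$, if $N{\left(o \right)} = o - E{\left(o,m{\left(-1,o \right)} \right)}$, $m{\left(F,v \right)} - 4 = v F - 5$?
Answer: $-10688$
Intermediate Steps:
$m{\left(F,v \right)} = -1 + F v$ ($m{\left(F,v \right)} = 4 + \left(v F - 5\right) = 4 + \left(F v - 5\right) = 4 + \left(-5 + F v\right) = -1 + F v$)
$N{\left(o \right)} = 0$ ($N{\left(o \right)} = o - o = 0$)
$\left(-11658 + 970\right) - N{\left(72 \right)} = \left(-11658 + 970\right) - 0 = -10688 + 0 = -10688$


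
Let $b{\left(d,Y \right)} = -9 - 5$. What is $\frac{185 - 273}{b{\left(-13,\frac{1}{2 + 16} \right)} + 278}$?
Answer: $- \frac{1}{3} \approx -0.33333$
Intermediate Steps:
$b{\left(d,Y \right)} = -14$
$\frac{185 - 273}{b{\left(-13,\frac{1}{2 + 16} \right)} + 278} = \frac{185 - 273}{-14 + 278} = - \frac{88}{264} = \left(-88\right) \frac{1}{264} = - \frac{1}{3}$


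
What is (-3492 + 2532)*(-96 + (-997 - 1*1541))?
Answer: 2528640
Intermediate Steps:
(-3492 + 2532)*(-96 + (-997 - 1*1541)) = -960*(-96 + (-997 - 1541)) = -960*(-96 - 2538) = -960*(-2634) = 2528640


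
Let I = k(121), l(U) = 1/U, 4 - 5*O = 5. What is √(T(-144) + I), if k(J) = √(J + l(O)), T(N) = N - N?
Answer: √2*29^(¼) ≈ 3.2818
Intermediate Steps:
O = -⅕ (O = ⅘ - ⅕*5 = ⅘ - 1 = -⅕ ≈ -0.20000)
T(N) = 0
l(U) = 1/U
k(J) = √(-5 + J) (k(J) = √(J + 1/(-⅕)) = √(J - 5) = √(-5 + J))
I = 2*√29 (I = √(-5 + 121) = √116 = 2*√29 ≈ 10.770)
√(T(-144) + I) = √(0 + 2*√29) = √(2*√29) = √2*29^(¼)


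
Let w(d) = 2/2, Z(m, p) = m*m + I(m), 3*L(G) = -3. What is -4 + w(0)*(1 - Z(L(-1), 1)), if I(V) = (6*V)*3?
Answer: 14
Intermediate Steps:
L(G) = -1 (L(G) = (1/3)*(-3) = -1)
I(V) = 18*V
Z(m, p) = m**2 + 18*m (Z(m, p) = m*m + 18*m = m**2 + 18*m)
w(d) = 1 (w(d) = 2*(1/2) = 1)
-4 + w(0)*(1 - Z(L(-1), 1)) = -4 + 1*(1 - (-1)*(18 - 1)) = -4 + 1*(1 - (-1)*17) = -4 + 1*(1 - 1*(-17)) = -4 + 1*(1 + 17) = -4 + 1*18 = -4 + 18 = 14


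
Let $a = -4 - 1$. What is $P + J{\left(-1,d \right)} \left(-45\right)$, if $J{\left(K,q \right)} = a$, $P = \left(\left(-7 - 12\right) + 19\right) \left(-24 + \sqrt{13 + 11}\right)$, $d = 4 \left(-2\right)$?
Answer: $225$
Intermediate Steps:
$d = -8$
$P = 0$ ($P = \left(\left(-7 - 12\right) + 19\right) \left(-24 + \sqrt{24}\right) = \left(-19 + 19\right) \left(-24 + 2 \sqrt{6}\right) = 0 \left(-24 + 2 \sqrt{6}\right) = 0$)
$a = -5$
$J{\left(K,q \right)} = -5$
$P + J{\left(-1,d \right)} \left(-45\right) = 0 - -225 = 0 + 225 = 225$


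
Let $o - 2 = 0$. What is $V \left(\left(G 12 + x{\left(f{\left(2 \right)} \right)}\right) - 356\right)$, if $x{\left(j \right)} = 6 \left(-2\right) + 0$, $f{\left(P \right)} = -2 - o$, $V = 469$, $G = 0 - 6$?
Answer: $-206360$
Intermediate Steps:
$o = 2$ ($o = 2 + 0 = 2$)
$G = -6$ ($G = 0 - 6 = -6$)
$f{\left(P \right)} = -4$ ($f{\left(P \right)} = -2 - 2 = -4$)
$x{\left(j \right)} = -12$ ($x{\left(j \right)} = -12 + 0 = -12$)
$V \left(\left(G 12 + x{\left(f{\left(2 \right)} \right)}\right) - 356\right) = 469 \left(\left(\left(-6\right) 12 - 12\right) - 356\right) = 469 \left(\left(-72 - 12\right) - 356\right) = 469 \left(-84 - 356\right) = 469 \left(-440\right) = -206360$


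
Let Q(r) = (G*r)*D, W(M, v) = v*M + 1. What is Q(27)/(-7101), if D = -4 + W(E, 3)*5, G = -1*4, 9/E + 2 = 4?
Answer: 274/263 ≈ 1.0418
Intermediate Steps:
E = 9/2 (E = 9/(-2 + 4) = 9/2 ≈ 4.5000)
G = -4
W(M, v) = 1 + M*v (W(M, v) = M*v + 1 = 1 + M*v)
D = 137/2 (D = -4 + (1 + (9/2)*3)*5 = -4 + (1 + 27/2)*5 = -4 + (29/2)*5 = -4 + 145/2 = 137/2 ≈ 68.500)
Q(r) = -274*r (Q(r) = -4*r*(137/2) = -274*r)
Q(27)/(-7101) = -274*27/(-7101) = -7398*(-1/7101) = 274/263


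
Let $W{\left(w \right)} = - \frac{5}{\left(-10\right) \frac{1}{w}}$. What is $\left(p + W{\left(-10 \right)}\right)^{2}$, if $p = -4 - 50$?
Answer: $3481$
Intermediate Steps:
$W{\left(w \right)} = \frac{w}{2}$ ($W{\left(w \right)} = - 5 \left(- \frac{w}{10}\right) = \frac{w}{2}$)
$p = -54$ ($p = -4 - 50 = -54$)
$\left(p + W{\left(-10 \right)}\right)^{2} = \left(-54 + \frac{1}{2} \left(-10\right)\right)^{2} = \left(-54 - 5\right)^{2} = \left(-59\right)^{2} = 3481$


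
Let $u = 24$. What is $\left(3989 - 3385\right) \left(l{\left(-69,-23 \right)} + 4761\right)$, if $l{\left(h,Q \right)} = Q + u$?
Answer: $2876248$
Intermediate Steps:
$l{\left(h,Q \right)} = 24 + Q$ ($l{\left(h,Q \right)} = Q + 24 = 24 + Q$)
$\left(3989 - 3385\right) \left(l{\left(-69,-23 \right)} + 4761\right) = \left(3989 - 3385\right) \left(\left(24 - 23\right) + 4761\right) = 604 \left(1 + 4761\right) = 604 \cdot 4762 = 2876248$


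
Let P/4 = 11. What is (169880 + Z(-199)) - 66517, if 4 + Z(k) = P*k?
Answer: 94603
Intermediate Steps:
P = 44 (P = 4*11 = 44)
Z(k) = -4 + 44*k
(169880 + Z(-199)) - 66517 = (169880 + (-4 + 44*(-199))) - 66517 = (169880 + (-4 - 8756)) - 66517 = (169880 - 8760) - 66517 = 161120 - 66517 = 94603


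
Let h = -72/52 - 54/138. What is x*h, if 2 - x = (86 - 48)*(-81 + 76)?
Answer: -101952/299 ≈ -340.98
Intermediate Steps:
h = -531/299 (h = -72*1/52 - 54*1/138 = -18/13 - 9/23 = -531/299 ≈ -1.7759)
x = 192 (x = 2 - (86 - 48)*(-81 + 76) = 2 - 38*(-5) = 2 - 1*(-190) = 2 + 190 = 192)
x*h = 192*(-531/299) = -101952/299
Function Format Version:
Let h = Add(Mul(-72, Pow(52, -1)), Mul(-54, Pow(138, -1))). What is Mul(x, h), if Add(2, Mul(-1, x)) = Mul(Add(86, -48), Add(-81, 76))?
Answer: Rational(-101952, 299) ≈ -340.98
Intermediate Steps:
h = Rational(-531, 299) (h = Add(Mul(-72, Rational(1, 52)), Mul(-54, Rational(1, 138))) = Add(Rational(-18, 13), Rational(-9, 23)) = Rational(-531, 299) ≈ -1.7759)
x = 192 (x = Add(2, Mul(-1, Mul(Add(86, -48), Add(-81, 76)))) = Add(2, Mul(-1, Mul(38, -5))) = Add(2, Mul(-1, -190)) = Add(2, 190) = 192)
Mul(x, h) = Mul(192, Rational(-531, 299)) = Rational(-101952, 299)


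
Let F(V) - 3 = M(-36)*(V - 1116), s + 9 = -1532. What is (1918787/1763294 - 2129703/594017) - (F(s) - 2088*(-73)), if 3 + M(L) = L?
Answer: -20630476884808631/80571277846 ≈ -2.5605e+5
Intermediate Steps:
M(L) = -3 + L
s = -1541 (s = -9 - 1532 = -1541)
F(V) = 43527 - 39*V (F(V) = 3 + (-3 - 36)*(V - 1116) = 3 - 39*(-1116 + V) = 3 + (43524 - 39*V) = 43527 - 39*V)
(1918787/1763294 - 2129703/594017) - (F(s) - 2088*(-73)) = (1918787/1763294 - 2129703/594017) - ((43527 - 39*(-1541)) - 2088*(-73)) = (1918787*(1/1763294) - 2129703*1/594017) - ((43527 + 60099) - 1*(-152424)) = (147599/135638 - 2129703/594017) - (103626 + 152424) = -201192340331/80571277846 - 1*256050 = -201192340331/80571277846 - 256050 = -20630476884808631/80571277846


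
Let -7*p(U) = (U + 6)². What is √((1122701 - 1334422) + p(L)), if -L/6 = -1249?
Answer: I*√404124329/7 ≈ 2871.8*I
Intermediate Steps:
L = 7494 (L = -6*(-1249) = 7494)
p(U) = -(6 + U)²/7 (p(U) = -(U + 6)²/7 = -(6 + U)²/7)
√((1122701 - 1334422) + p(L)) = √((1122701 - 1334422) - (6 + 7494)²/7) = √(-211721 - ⅐*7500²) = √(-211721 - ⅐*56250000) = √(-211721 - 56250000/7) = √(-57732047/7) = I*√404124329/7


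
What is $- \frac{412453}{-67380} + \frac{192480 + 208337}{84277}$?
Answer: $\frac{61767350941}{5678584260} \approx 10.877$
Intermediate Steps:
$- \frac{412453}{-67380} + \frac{192480 + 208337}{84277} = \left(-412453\right) \left(- \frac{1}{67380}\right) + 400817 \cdot \frac{1}{84277} = \frac{412453}{67380} + \frac{400817}{84277} = \frac{61767350941}{5678584260}$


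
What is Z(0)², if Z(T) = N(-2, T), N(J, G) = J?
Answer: 4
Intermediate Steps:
Z(T) = -2
Z(0)² = (-2)² = 4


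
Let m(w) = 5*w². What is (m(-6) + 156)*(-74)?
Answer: -24864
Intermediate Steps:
(m(-6) + 156)*(-74) = (5*(-6)² + 156)*(-74) = (5*36 + 156)*(-74) = (180 + 156)*(-74) = 336*(-74) = -24864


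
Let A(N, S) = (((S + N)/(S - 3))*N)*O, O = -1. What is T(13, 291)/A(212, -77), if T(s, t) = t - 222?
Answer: 92/477 ≈ 0.19287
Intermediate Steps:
T(s, t) = -222 + t
A(N, S) = -N*(N + S)/(-3 + S) (A(N, S) = (((S + N)/(S - 3))*N)*(-1) = (((N + S)/(-3 + S))*N)*(-1) = (N*(N + S)/(-3 + S))*(-1) = -N*(N + S)/(-3 + S))
T(13, 291)/A(212, -77) = (-222 + 291)/((-1*212*(212 - 77)/(-3 - 77))) = 69/((-1*212*135/(-80))) = 69/((-1*212*(-1/80)*135)) = 69/(1431/4) = 69*(4/1431) = 92/477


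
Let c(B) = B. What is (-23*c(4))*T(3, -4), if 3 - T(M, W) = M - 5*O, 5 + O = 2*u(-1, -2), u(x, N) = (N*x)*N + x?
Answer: 6900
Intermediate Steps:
u(x, N) = x + x*N² (u(x, N) = x*N² + x = x + x*N²)
O = -15 (O = -5 + 2*(-(1 + (-2)²)) = -5 + 2*(-(1 + 4)) = -5 + 2*(-1*5) = -5 + 2*(-5) = -5 - 10 = -15)
T(M, W) = -72 - M (T(M, W) = 3 - (M - 5*(-15)) = 3 - (M + 75) = 3 - (75 + M) = 3 + (-75 - M) = -72 - M)
(-23*c(4))*T(3, -4) = (-23*4)*(-72 - 1*3) = -92*(-72 - 3) = -92*(-75) = 6900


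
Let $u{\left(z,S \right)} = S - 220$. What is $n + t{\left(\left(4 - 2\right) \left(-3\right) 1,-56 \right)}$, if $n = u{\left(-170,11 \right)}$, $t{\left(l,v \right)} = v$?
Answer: $-265$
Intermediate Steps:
$u{\left(z,S \right)} = -220 + S$
$n = -209$ ($n = -220 + 11 = -209$)
$n + t{\left(\left(4 - 2\right) \left(-3\right) 1,-56 \right)} = -209 - 56 = -265$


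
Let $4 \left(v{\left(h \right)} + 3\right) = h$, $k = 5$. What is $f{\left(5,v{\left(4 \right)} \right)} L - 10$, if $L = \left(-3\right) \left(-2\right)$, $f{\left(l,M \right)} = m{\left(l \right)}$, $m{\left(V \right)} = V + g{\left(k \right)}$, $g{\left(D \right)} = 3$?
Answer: $38$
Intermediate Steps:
$v{\left(h \right)} = -3 + \frac{h}{4}$
$m{\left(V \right)} = 3 + V$ ($m{\left(V \right)} = V + 3 = 3 + V$)
$f{\left(l,M \right)} = 3 + l$
$L = 6$
$f{\left(5,v{\left(4 \right)} \right)} L - 10 = \left(3 + 5\right) 6 - 10 = 8 \cdot 6 - 10 = 48 - 10 = 38$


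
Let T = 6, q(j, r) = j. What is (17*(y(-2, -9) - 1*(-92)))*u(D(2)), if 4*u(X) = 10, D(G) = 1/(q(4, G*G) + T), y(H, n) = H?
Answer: 3825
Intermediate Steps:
D(G) = 1/10 (D(G) = 1/(4 + 6) = 1/10)
u(X) = 5/2 (u(X) = (1/4)*10 = 5/2)
(17*(y(-2, -9) - 1*(-92)))*u(D(2)) = (17*(-2 - 1*(-92)))*(5/2) = (17*(-2 + 92))*(5/2) = (17*90)*(5/2) = 1530*(5/2) = 3825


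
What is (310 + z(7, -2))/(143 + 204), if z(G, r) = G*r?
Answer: 296/347 ≈ 0.85303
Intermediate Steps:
(310 + z(7, -2))/(143 + 204) = (310 + 7*(-2))/(143 + 204) = (310 - 14)/347 = 296*(1/347) = 296/347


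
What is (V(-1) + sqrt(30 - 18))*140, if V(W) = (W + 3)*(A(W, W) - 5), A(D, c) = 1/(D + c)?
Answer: -1540 + 280*sqrt(3) ≈ -1055.0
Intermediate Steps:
V(W) = (-5 + 1/(2*W))*(3 + W) (V(W) = (W + 3)*(1/(W + W) - 5) = (3 + W)*(1/(2*W) - 5) = (3 + W)*(-5 + 1/(2*W)) = (-5 + 1/(2*W))*(3 + W))
(V(-1) + sqrt(30 - 18))*140 = ((1/2)*(3 - 1*(-1)*(29 + 10*(-1)))/(-1) + sqrt(30 - 18))*140 = ((1/2)*(-1)*(3 - 1*(-1)*(29 - 10)) + sqrt(12))*140 = ((1/2)*(-1)*(3 - 1*(-1)*19) + 2*sqrt(3))*140 = ((1/2)*(-1)*(3 + 19) + 2*sqrt(3))*140 = ((1/2)*(-1)*22 + 2*sqrt(3))*140 = (-11 + 2*sqrt(3))*140 = -1540 + 280*sqrt(3)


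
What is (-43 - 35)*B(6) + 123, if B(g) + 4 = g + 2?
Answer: -189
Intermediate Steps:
B(g) = -2 + g (B(g) = -4 + (g + 2) = -4 + (2 + g) = -2 + g)
(-43 - 35)*B(6) + 123 = (-43 - 35)*(-2 + 6) + 123 = -78*4 + 123 = -312 + 123 = -189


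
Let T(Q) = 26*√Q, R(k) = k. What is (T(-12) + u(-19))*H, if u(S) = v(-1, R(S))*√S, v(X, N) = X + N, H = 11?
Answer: I*(-220*√19 + 572*√3) ≈ 31.775*I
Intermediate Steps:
v(X, N) = N + X
u(S) = √S*(-1 + S) (u(S) = (S - 1)*√S = (-1 + S)*√S = √S*(-1 + S))
(T(-12) + u(-19))*H = (26*√(-12) + √(-19)*(-1 - 19))*11 = (26*(2*I*√3) + (I*√19)*(-20))*11 = (52*I*√3 - 20*I*√19)*11 = (-20*I*√19 + 52*I*√3)*11 = -220*I*√19 + 572*I*√3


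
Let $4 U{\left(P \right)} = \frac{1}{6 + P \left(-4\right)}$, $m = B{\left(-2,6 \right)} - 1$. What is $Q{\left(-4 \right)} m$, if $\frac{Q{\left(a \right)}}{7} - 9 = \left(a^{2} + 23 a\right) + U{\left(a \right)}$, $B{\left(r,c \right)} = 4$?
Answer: $- \frac{123795}{88} \approx -1406.8$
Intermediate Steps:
$m = 3$ ($m = 4 - 1 = 3$)
$U{\left(P \right)} = \frac{1}{4 \left(6 - 4 P\right)}$ ($U{\left(P \right)} = \frac{1}{4 \left(6 + P \left(-4\right)\right)} = \frac{1}{4 \left(6 - 4 P\right)}$)
$Q{\left(a \right)} = 63 - \frac{7}{-24 + 16 a} + 7 a^{2} + 161 a$ ($Q{\left(a \right)} = 63 + 7 \left(\left(a^{2} + 23 a\right) - \frac{1}{-24 + 16 a}\right) = 63 + 7 \left(a^{2} - \frac{1}{-24 + 16 a} + 23 a\right) = 63 + \left(- \frac{7}{-24 + 16 a} + 7 a^{2} + 161 a\right) = 63 - \frac{7}{-24 + 16 a} + 7 a^{2} + 161 a$)
$Q{\left(-4 \right)} m = \frac{7 \left(-217 - -1632 + 16 \left(-4\right)^{3} + 344 \left(-4\right)^{2}\right)}{8 \left(-3 + 2 \left(-4\right)\right)} 3 = \frac{7 \left(-217 + 1632 + 16 \left(-64\right) + 344 \cdot 16\right)}{8 \left(-3 - 8\right)} 3 = \frac{7 \left(-217 + 1632 - 1024 + 5504\right)}{8 \left(-11\right)} 3 = \frac{7}{8} \left(- \frac{1}{11}\right) 5895 \cdot 3 = \left(- \frac{41265}{88}\right) 3 = - \frac{123795}{88}$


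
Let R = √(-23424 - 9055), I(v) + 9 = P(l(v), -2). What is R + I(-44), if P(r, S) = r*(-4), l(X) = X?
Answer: 167 + I*√32479 ≈ 167.0 + 180.22*I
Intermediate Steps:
P(r, S) = -4*r
I(v) = -9 - 4*v
R = I*√32479 (R = √(-32479) = I*√32479 ≈ 180.22*I)
R + I(-44) = I*√32479 + (-9 - 4*(-44)) = I*√32479 + (-9 + 176) = I*√32479 + 167 = 167 + I*√32479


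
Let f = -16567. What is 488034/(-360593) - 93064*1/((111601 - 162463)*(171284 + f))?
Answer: -1920205714735442/1418792112280011 ≈ -1.3534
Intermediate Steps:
488034/(-360593) - 93064*1/((111601 - 162463)*(171284 + f)) = 488034/(-360593) - 93064*1/((111601 - 162463)*(171284 - 16567)) = 488034*(-1/360593) - 93064/(154717*(-50862)) = -488034/360593 - 93064/(-7869216054) = -488034/360593 - 93064*(-1/7869216054) = -488034/360593 + 46532/3934608027 = -1920205714735442/1418792112280011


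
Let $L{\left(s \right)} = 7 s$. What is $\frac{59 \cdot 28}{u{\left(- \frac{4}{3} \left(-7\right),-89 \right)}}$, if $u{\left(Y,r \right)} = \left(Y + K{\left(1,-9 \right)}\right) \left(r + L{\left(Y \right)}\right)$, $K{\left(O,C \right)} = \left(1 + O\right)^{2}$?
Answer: $- \frac{3717}{710} \approx -5.2352$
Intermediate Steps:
$u{\left(Y,r \right)} = \left(4 + Y\right) \left(r + 7 Y\right)$ ($u{\left(Y,r \right)} = \left(Y + \left(1 + 1\right)^{2}\right) \left(r + 7 Y\right) = \left(Y + 2^{2}\right) \left(r + 7 Y\right) = \left(Y + 4\right) \left(r + 7 Y\right) = \left(4 + Y\right) \left(r + 7 Y\right)$)
$\frac{59 \cdot 28}{u{\left(- \frac{4}{3} \left(-7\right),-89 \right)}} = \frac{59 \cdot 28}{4 \left(-89\right) + 7 \left(- \frac{4}{3} \left(-7\right)\right)^{2} + 28 - \frac{4}{3} \left(-7\right) + - \frac{4}{3} \left(-7\right) \left(-89\right)} = \frac{1652}{-356 + 7 \left(\left(-4\right) \frac{1}{3} \left(-7\right)\right)^{2} + 28 \left(-4\right) \frac{1}{3} \left(-7\right) + \left(-4\right) \frac{1}{3} \left(-7\right) \left(-89\right)} = \frac{1652}{-356 + 7 \left(\left(- \frac{4}{3}\right) \left(-7\right)\right)^{2} + 28 \left(\left(- \frac{4}{3}\right) \left(-7\right)\right) + \left(- \frac{4}{3}\right) \left(-7\right) \left(-89\right)} = \frac{1652}{-356 + 7 \left(\frac{28}{3}\right)^{2} + 28 \cdot \frac{28}{3} + \frac{28}{3} \left(-89\right)} = \frac{1652}{-356 + 7 \cdot \frac{784}{9} + \frac{784}{3} - \frac{2492}{3}} = \frac{1652}{-356 + \frac{5488}{9} + \frac{784}{3} - \frac{2492}{3}} = \frac{1652}{- \frac{2840}{9}} = 1652 \left(- \frac{9}{2840}\right) = - \frac{3717}{710}$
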